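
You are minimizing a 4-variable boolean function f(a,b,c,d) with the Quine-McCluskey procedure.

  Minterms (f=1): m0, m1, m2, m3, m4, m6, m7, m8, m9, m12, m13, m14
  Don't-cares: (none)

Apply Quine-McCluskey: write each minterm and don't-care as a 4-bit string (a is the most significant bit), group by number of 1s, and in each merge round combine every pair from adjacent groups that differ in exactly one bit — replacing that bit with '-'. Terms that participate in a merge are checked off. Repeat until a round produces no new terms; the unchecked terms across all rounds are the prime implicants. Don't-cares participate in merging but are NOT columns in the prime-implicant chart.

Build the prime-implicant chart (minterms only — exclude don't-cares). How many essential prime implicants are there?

[col 0] 0000*, 0001*, 0010*, 0011*, 0100*, 0110*, 0111*, 1000*, 1001*, 1100*, 1101*, 1110*
[col 1] -000*, -001*, -100*, -110*, 0-00*, 0-10*, 0-11*, 00-0*, 00-1*, 000-*, 001-*, 01-0*, 011-*, 1-00*, 1-01*, 100-*, 11-0*, 110-*
[col 2] --00, -00-, -1-0, 0--0, 0-1-, 00--, 1-0-
Prime implicants: --00, -00-, -1-0, 0--0, 0-1-, 00--, 1-0-
PI chart (minterm → PIs covering it):
  0 | --00,-00-,0--0,00--
  1 | -00-,00--
  2 | 0--0,0-1-,00--
  3 | 0-1-,00--
  4 | --00,-1-0,0--0
  6 | -1-0,0--0,0-1-
  7 | 0-1-  (sole → essential)
  8 | --00,-00-,1-0-
  9 | -00-,1-0-
  12 | --00,-1-0,1-0-
  13 | 1-0-  (sole → essential)
  14 | -1-0  (sole → essential)
Essential prime implicants: -1-0, 0-1-, 1-0-

3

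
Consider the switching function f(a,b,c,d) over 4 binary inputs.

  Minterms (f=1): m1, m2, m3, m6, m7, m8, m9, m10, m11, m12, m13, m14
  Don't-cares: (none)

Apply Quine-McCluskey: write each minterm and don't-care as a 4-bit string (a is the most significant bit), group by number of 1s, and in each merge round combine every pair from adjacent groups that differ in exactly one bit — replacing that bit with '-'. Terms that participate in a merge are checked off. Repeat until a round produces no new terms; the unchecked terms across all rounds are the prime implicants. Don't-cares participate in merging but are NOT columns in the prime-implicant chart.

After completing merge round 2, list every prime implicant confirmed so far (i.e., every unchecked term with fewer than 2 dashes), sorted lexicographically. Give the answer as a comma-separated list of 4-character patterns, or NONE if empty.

NONE

[col 0] 0001*, 0010*, 0011*, 0110*, 0111*, 1000*, 1001*, 1010*, 1011*, 1100*, 1101*, 1110*
[col 1] -001*, -010*, -011*, -110*, 0-10*, 0-11*, 00-1*, 001-*, 011-*, 1-00*, 1-01*, 1-10*, 10-0*, 10-1*, 100-*, 101-*, 11-0*, 110-*
[col 2] --10, -0-1, -01-, 0-1-, 1--0, 1-0-, 10--
Prime implicants: --10, -0-1, -01-, 0-1-, 1--0, 1-0-, 10--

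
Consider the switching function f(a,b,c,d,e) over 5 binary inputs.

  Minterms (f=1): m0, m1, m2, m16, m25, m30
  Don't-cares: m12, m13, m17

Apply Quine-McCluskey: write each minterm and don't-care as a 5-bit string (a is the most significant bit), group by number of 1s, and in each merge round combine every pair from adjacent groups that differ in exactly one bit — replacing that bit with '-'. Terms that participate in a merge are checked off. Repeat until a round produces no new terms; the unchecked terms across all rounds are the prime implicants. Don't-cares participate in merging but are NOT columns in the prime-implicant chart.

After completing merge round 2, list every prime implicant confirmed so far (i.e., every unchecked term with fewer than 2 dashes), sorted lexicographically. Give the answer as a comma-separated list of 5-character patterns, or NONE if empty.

000-0, 0110-, 1-001, 11110

Round 0: 00000✓ 00001✓ 00010✓ 01100✓ 01101✓ 10000✓ 10001✓ 11001✓ 11110
Round 1: -0000✓ -0001✓ 000-0 0000-✓ 0110- 1-001 1000-✓
Round 2: -000-
PIs = {-000-, 000-0, 0110-, 1-001, 11110}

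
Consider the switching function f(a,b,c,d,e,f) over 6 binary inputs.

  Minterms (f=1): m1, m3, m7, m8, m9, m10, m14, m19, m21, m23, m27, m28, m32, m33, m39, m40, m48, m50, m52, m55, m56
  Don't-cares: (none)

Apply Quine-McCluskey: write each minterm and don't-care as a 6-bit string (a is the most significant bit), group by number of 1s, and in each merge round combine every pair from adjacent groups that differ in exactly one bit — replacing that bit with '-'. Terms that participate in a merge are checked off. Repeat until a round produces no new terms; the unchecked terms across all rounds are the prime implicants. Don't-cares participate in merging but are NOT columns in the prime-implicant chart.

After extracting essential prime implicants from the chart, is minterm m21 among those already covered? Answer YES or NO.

YES

size-2^0 implicants → 000001(✓)  000011(✓)  000111(✓)  001000(✓)  001001(✓)  001010(✓)  001110(✓)  010011(✓)  010101(✓)  010111(✓)  011011(✓)  011100  100000(✓)  100001(✓)  100111(✓)  101000(✓)  110000(✓)  110010(✓)  110100(✓)  110111(✓)  111000(✓)
size-2^1 implicants → -00001  -00111(✓)  -01000  -10111(✓)  0-0011(✓)  0-0111(✓)  00-001  000-11(✓)  0000-1  001-10  0010-0  00100-  01-011  010-11(✓)  0101-1  1-0000(✓)  1-0111(✓)  1-1000(✓)  10-000(✓)  10000-  11-000(✓)  110-00  1100-0
size-2^2 implicants → --0111  0-0-11  1--000
Unchecked terms (primes): --0111, -00001, -01000, 0-0-11, 00-001, 0000-1, 001-10, 0010-0, 00100-, 01-011, 0101-1, 011100, 1--000, 10000-, 110-00, 1100-0
Minterm coverage:
  m1 ⊆ -00001,00-001,0000-1
  m3 ⊆ 0-0-11,0000-1
  m7 ⊆ --0111,0-0-11
  m8 ⊆ -01000,0010-0,00100-
  m9 ⊆ 00-001,00100-
  m10 ⊆ 001-10,0010-0
  m14 ⊆ 001-10 [E]
  m19 ⊆ 0-0-11,01-011
  m21 ⊆ 0101-1 [E]
  m23 ⊆ --0111,0-0-11,0101-1
  m27 ⊆ 01-011 [E]
  m28 ⊆ 011100 [E]
  m32 ⊆ 1--000,10000-
  m33 ⊆ -00001,10000-
  m39 ⊆ --0111 [E]
  m40 ⊆ -01000,1--000
  m48 ⊆ 1--000,110-00,1100-0
  m50 ⊆ 1100-0 [E]
  m52 ⊆ 110-00 [E]
  m55 ⊆ --0111 [E]
  m56 ⊆ 1--000 [E]
E = {--0111, 001-10, 01-011, 0101-1, 011100, 1--000, 110-00, 1100-0}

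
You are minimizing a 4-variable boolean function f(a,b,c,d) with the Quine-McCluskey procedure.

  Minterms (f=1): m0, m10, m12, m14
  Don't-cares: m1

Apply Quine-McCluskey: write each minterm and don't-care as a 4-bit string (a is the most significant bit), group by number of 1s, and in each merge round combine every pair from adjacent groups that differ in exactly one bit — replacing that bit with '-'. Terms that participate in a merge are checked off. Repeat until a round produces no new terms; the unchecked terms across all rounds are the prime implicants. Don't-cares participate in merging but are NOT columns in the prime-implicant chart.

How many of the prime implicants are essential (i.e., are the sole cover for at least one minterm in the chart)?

size-2^0 implicants → 0000(✓)  0001(✓)  1010(✓)  1100(✓)  1110(✓)
size-2^1 implicants → 000-  1-10  11-0
Unchecked terms (primes): 000-, 1-10, 11-0
Minterm coverage:
  m0 ⊆ 000- [E]
  m10 ⊆ 1-10 [E]
  m12 ⊆ 11-0 [E]
  m14 ⊆ 1-10,11-0
E = {000-, 1-10, 11-0}

3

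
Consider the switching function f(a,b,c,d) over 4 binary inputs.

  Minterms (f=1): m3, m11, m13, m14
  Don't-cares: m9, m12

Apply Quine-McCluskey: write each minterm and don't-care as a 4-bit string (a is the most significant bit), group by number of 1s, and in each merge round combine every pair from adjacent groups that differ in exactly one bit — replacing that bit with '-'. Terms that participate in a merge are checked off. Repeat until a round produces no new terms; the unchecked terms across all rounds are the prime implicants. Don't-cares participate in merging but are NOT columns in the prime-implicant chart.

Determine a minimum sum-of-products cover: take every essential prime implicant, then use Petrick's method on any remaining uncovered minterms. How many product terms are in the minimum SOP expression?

Round 0: 0011✓ 1001✓ 1011✓ 1100✓ 1101✓ 1110✓
Round 1: -011 1-01 10-1 11-0 110-
PIs = {-011, 1-01, 10-1, 11-0, 110-}
Coverage chart:
  m3: -011 ←essential
  m11: -011,10-1
  m13: 1-01,110-
  m14: 11-0 ←essential
Essential: -011, 11-0
Petrick residual → 1-01
Min cover (3 terms): b'cd + ac'd + abd'

3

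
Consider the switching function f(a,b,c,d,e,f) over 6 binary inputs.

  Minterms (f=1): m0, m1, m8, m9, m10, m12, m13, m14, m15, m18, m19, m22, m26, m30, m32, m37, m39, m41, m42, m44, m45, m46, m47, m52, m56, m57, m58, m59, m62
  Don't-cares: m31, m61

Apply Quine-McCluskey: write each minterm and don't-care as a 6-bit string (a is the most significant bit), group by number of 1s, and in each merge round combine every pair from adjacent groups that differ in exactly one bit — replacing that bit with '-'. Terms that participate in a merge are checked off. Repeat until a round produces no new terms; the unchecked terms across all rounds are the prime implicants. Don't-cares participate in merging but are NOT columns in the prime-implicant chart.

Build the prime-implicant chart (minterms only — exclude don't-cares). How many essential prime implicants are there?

[col 0] 000000*, 000001*, 001000*, 001001*, 001010*, 001100*, 001101*, 001110*, 001111*, 010010*, 010011*, 010110*, 011010*, 011110*, 011111*, 100000*, 100101*, 100111*, 101001*, 101010*, 101100*, 101101*, 101110*, 101111*, 110100, 111000*, 111001*, 111010*, 111011*, 111101*, 111110*
[col 1] -00000, -01001*, -01010*, -01100*, -01101*, -01110*, -01111*, -11010*, -11110*, 0-1010*, 0-1110*, 0-1111*, 00-000*, 00-001*, 00000-*, 001-00*, 001-01*, 001-10*, 0010-0*, 00100-*, 0011-0*, 0011-1*, 00110-*, 00111-*, 01-010*, 01-110*, 010-10*, 01001-, 011-10*, 01111-*, 1-1001*, 1-1010*, 1-1101*, 1-1110*, 10-101*, 10-111*, 1001-1*, 101-01*, 101-10*, 1011-0*, 1011-1*, 10110-*, 10111-*, 111-01*, 111-10*, 1110-0*, 1110-1*, 11100-*, 11101-*
[col 2] --1010*, --1110*, -01-01, -01-10*, -011-0*, -011-1*, -0110-*, -0111-*, -11-10*, 0-1-10*, 0-111-, 00-00-, 001--0, 001-0-, 0011--*, 01--10, 1-1-01, 1-1-10*, 10-1-1, 1011--*, 1110--
[col 3] --1-10, -011--
Prime implicants: --1-10, -00000, -01-01, -011--, 0-111-, 00-00-, 001--0, 001-0-, 01--10, 01001-, 1-1-01, 10-1-1, 110100, 1110--
PI chart (minterm → PIs covering it):
  0 | -00000,00-00-
  1 | 00-00-  (sole → essential)
  8 | 00-00-,001--0,001-0-
  9 | -01-01,00-00-,001-0-
  10 | --1-10,001--0
  12 | -011--,001--0,001-0-
  13 | -01-01,-011--,001-0-
  14 | --1-10,-011--,0-111-,001--0
  15 | -011--,0-111-
  18 | 01--10,01001-
  19 | 01001-  (sole → essential)
  22 | 01--10  (sole → essential)
  26 | --1-10,01--10
  30 | --1-10,0-111-,01--10
  32 | -00000  (sole → essential)
  37 | 10-1-1  (sole → essential)
  39 | 10-1-1  (sole → essential)
  41 | -01-01,1-1-01
  42 | --1-10  (sole → essential)
  44 | -011--  (sole → essential)
  45 | -01-01,-011--,1-1-01,10-1-1
  46 | --1-10,-011--
  47 | -011--,10-1-1
  52 | 110100  (sole → essential)
  56 | 1110--  (sole → essential)
  57 | 1-1-01,1110--
  58 | --1-10,1110--
  59 | 1110--  (sole → essential)
  62 | --1-10  (sole → essential)
Essential prime implicants: --1-10, -00000, -011--, 00-00-, 01--10, 01001-, 10-1-1, 110100, 1110--

9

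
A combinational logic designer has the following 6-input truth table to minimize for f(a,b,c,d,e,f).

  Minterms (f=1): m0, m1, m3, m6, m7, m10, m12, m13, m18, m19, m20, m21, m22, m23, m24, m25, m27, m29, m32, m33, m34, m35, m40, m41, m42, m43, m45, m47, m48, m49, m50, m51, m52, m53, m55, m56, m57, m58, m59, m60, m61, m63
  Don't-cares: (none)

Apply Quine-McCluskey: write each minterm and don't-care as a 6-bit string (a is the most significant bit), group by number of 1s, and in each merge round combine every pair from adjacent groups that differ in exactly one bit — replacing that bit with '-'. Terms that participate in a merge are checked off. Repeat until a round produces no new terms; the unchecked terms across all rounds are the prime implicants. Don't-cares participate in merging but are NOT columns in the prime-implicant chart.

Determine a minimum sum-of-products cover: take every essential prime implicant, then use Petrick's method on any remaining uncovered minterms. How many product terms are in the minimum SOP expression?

14

Round 0: 000000✓ 000001✓ 000011✓ 000110✓ 000111✓ 001010✓ 001100✓ 001101✓ 010010✓ 010011✓ 010100✓ 010101✓ 010110✓ 010111✓ 011000✓ 011001✓ 011011✓ 011101✓ 100000✓ 100001✓ 100010✓ 100011✓ 101000✓ 101001✓ 101010✓ 101011✓ 101101✓ 101111✓ 110000✓ 110001✓ 110010✓ 110011✓ 110100✓ 110101✓ 110111✓ 111000✓ 111001✓ 111010✓ 111011✓ 111100✓ 111101✓ 111111✓
Round 1: -00000✓ -00001✓ -00011✓ -01010 -01101✓ -10010✓ -10011✓ -10100✓ -10101✓ -10111✓ -11000✓ -11001✓ -11011✓ -11101✓ 0-0011✓ 0-0110✓ 0-0111✓ 0-1101✓ 000-11✓ 0000-1✓ 00000-✓ 00011-✓ 00110- 01-011✓ 01-101✓ 010-10✓ 010-11✓ 01001-✓ 0101-0✓ 0101-1✓ 01010-✓ 01011-✓ 011-01✓ 0110-1✓ 01100-✓ 1-0000✓ 1-0001✓ 1-0010✓ 1-0011✓ 1-1000✓ 1-1001✓ 1-1010✓ 1-1011✓ 1-1101✓ 1-1111✓ 10-000✓ 10-001✓ 10-010✓ 10-011✓ 1000-0✓ 1000-1✓ 10000-✓ 10001-✓ 101-01✓ 101-11✓ 1010-0✓ 1010-1✓ 10100-✓ 10101-✓ 1011-1✓ 11-000✓ 11-001✓ 11-010✓ 11-011✓ 11-100✓ 11-101✓ 11-111✓ 110-00✓ 110-01✓ 110-11✓ 1100-0✓ 1100-1✓ 11000-✓ 11001-✓ 1101-1✓ 11010-✓ 111-00✓ 111-01✓ 111-11✓ 1110-0✓ 1110-1✓ 11100-✓ 11101-✓ 1111-1✓ 11110-✓
Round 2: --0011 --1101 -000-1 -0000- -1-011 -1-101 -10-11 -1001- -101-1 -1010- -11-01 -110-1 -1100- 0-0-11 0-011- 010-1- 0101-- 1--000✓ 1--001✓ 1--010✓ 1--011✓ 1-00-0✓ 1-00-1✓ 1-000-✓ 1-001-✓ 1-1-01✓ 1-1-11✓ 1-10-0✓ 1-10-1✓ 1-100-✓ 1-101-✓ 1-11-1✓ 10-0-0✓ 10-0-1✓ 10-00-✓ 10-01-✓ 1000--✓ 101--1✓ 1010--✓ 11--00✓ 11--01✓ 11--11✓ 11-0-0✓ 11-0-1✓ 11-00-✓ 11-01-✓ 11-1-1✓ 11-10-✓ 110--1✓ 110-0-✓ 1100--✓ 111--1✓ 111-0-✓ 1110--✓
Round 3: 1--0-0✓ 1--0-1✓ 1--00-✓ 1--01-✓ 1-00--✓ 1-1--1 1-10--✓ 10-0--✓ 11---1 11--0- 11-0--✓
Round 4: 1--0--
PIs = {--0011, --1101, -000-1, -0000-, -01010, -1-011, -1-101, -10-11, -1001-, -101-1, -1010-, -11-01, -110-1, -1100-, 0-0-11, 0-011-, 00110-, 010-1-, 0101--, 1--0--, 1-1--1, 11---1, 11--0-}
Coverage chart:
  m0: -0000- ←essential
  m1: -000-1,-0000-
  m3: --0011,-000-1,0-0-11
  m6: 0-011- ←essential
  m7: 0-0-11,0-011-
  m10: -01010 ←essential
  m12: 00110- ←essential
  m13: --1101,00110-
  m18: -1001-,010-1-
  m19: --0011,-1-011,-10-11,-1001-,0-0-11,010-1-
  m20: -1010-,0101--
  m21: -1-101,-101-1,-1010-,0101--
  m22: 0-011-,010-1-,0101--
  m23: -10-11,-101-1,0-0-11,0-011-,010-1-,0101--
  m24: -1100- ←essential
  m25: -11-01,-110-1,-1100-
  m27: -1-011,-110-1
  m29: --1101,-1-101,-11-01
  m32: -0000-,1--0--
  m33: -000-1,-0000-,1--0--
  m34: 1--0-- ←essential
  m35: --0011,-000-1,1--0--
  m40: 1--0-- ←essential
  m41: 1--0--,1-1--1
  m42: -01010,1--0--
  m43: 1--0--,1-1--1
  m45: --1101,1-1--1
  m47: 1-1--1 ←essential
  m48: 1--0--,11--0-
  m49: 1--0--,11---1,11--0-
  m50: -1001-,1--0--
  m51: --0011,-1-011,-10-11,-1001-,1--0--,11---1
  m52: -1010-,11--0-
  m53: -1-101,-101-1,-1010-,11---1,11--0-
  m55: -10-11,-101-1,11---1
  m56: -1100-,1--0--,11--0-
  m57: -11-01,-110-1,-1100-,1--0--,1-1--1,11---1,11--0-
  m58: 1--0-- ←essential
  m59: -1-011,-110-1,1--0--,1-1--1,11---1
  m60: 11--0- ←essential
  m61: --1101,-1-101,-11-01,1-1--1,11---1,11--0-
  m63: 1-1--1,11---1
Essential: -0000-, -01010, -1100-, 0-011-, 00110-, 1--0--, 1-1--1, 11--0-
Petrick residual → --0011, --1101, -1-011, -10-11, -1001-, -1010-
Min cover (14 terms): c'd'ef + cde'f + b'c'd'e' + b'cd'ef' + bd'ef + bc'ef + bc'd'e + bc'de' + bcd'e' + a'c'de + a'b'cde' + ad' + acf + abe'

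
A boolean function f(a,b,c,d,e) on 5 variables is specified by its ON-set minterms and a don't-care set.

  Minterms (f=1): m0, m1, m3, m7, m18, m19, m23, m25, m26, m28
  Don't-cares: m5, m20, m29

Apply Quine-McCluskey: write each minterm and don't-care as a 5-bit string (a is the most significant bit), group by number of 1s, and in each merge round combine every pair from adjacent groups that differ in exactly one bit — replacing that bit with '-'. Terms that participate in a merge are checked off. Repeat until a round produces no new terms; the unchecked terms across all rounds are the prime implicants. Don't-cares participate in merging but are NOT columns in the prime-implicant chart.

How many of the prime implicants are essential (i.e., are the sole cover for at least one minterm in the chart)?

size-2^0 implicants → 00000(✓)  00001(✓)  00011(✓)  00101(✓)  00111(✓)  10010(✓)  10011(✓)  10100(✓)  10111(✓)  11001(✓)  11010(✓)  11100(✓)  11101(✓)
size-2^1 implicants → -0011(✓)  -0111(✓)  00-01(✓)  00-11(✓)  000-1(✓)  0000-  001-1(✓)  1-010  1-100  10-11(✓)  1001-  11-01  1110-
size-2^2 implicants → -0-11  00--1
Unchecked terms (primes): -0-11, 00--1, 0000-, 1-010, 1-100, 1001-, 11-01, 1110-
Minterm coverage:
  m0 ⊆ 0000- [E]
  m1 ⊆ 00--1,0000-
  m3 ⊆ -0-11,00--1
  m7 ⊆ -0-11,00--1
  m18 ⊆ 1-010,1001-
  m19 ⊆ -0-11,1001-
  m23 ⊆ -0-11 [E]
  m25 ⊆ 11-01 [E]
  m26 ⊆ 1-010 [E]
  m28 ⊆ 1-100,1110-
E = {-0-11, 0000-, 1-010, 11-01}

4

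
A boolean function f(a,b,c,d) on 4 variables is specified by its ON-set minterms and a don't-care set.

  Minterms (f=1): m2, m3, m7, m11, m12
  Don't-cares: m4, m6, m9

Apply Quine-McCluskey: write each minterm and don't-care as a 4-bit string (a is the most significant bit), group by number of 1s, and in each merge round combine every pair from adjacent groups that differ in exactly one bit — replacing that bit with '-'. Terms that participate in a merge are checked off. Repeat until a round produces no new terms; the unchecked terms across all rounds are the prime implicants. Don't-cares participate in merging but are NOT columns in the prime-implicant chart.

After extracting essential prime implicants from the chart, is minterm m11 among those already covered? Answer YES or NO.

Round 0: 0010✓ 0011✓ 0100✓ 0110✓ 0111✓ 1001✓ 1011✓ 1100✓
Round 1: -011 -100 0-10✓ 0-11✓ 001-✓ 01-0 011-✓ 10-1
Round 2: 0-1-
PIs = {-011, -100, 0-1-, 01-0, 10-1}
Coverage chart:
  m2: 0-1- ←essential
  m3: -011,0-1-
  m7: 0-1- ←essential
  m11: -011,10-1
  m12: -100 ←essential
Essential: -100, 0-1-

NO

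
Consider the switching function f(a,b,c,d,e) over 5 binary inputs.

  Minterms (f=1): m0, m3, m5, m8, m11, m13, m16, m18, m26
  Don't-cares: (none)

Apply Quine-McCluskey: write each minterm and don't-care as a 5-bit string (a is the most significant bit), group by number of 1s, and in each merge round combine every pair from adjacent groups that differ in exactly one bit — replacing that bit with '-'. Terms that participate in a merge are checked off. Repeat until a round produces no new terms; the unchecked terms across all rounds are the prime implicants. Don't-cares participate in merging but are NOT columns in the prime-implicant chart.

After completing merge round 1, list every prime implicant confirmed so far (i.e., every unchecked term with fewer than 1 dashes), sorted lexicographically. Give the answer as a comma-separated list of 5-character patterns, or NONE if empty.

NONE

Round 0: 00000✓ 00011✓ 00101✓ 01000✓ 01011✓ 01101✓ 10000✓ 10010✓ 11010✓
Round 1: -0000 0-000 0-011 0-101 1-010 100-0
PIs = {-0000, 0-000, 0-011, 0-101, 1-010, 100-0}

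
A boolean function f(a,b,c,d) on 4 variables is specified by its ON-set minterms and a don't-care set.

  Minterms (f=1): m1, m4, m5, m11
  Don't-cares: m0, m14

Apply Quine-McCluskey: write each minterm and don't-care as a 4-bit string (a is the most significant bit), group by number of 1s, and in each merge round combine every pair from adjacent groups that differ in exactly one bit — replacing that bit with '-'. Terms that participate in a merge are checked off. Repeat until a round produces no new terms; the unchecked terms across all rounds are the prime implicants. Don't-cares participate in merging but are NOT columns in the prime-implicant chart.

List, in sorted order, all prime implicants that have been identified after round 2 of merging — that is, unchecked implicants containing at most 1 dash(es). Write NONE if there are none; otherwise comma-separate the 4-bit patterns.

1011, 1110

size-2^0 implicants → 0000(✓)  0001(✓)  0100(✓)  0101(✓)  1011  1110
size-2^1 implicants → 0-00(✓)  0-01(✓)  000-(✓)  010-(✓)
size-2^2 implicants → 0-0-
Unchecked terms (primes): 0-0-, 1011, 1110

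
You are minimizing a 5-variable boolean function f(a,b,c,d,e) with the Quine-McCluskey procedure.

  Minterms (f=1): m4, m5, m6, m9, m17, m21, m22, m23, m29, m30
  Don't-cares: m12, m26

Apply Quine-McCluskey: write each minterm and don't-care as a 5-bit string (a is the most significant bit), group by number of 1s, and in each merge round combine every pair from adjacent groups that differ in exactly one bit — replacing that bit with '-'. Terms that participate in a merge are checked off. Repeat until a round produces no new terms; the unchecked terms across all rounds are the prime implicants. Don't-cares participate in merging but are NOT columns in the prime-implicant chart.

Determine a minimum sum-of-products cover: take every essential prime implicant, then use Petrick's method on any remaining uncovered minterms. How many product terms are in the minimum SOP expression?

Round 0: 00100✓ 00101✓ 00110✓ 01001 01100✓ 10001✓ 10101✓ 10110✓ 10111✓ 11010✓ 11101✓ 11110✓
Round 1: -0101 -0110 0-100 001-0 0010- 1-101 1-110 10-01 101-1 1011- 11-10
PIs = {-0101, -0110, 0-100, 001-0, 0010-, 01001, 1-101, 1-110, 10-01, 101-1, 1011-, 11-10}
Coverage chart:
  m4: 0-100,001-0,0010-
  m5: -0101,0010-
  m6: -0110,001-0
  m9: 01001 ←essential
  m17: 10-01 ←essential
  m21: -0101,1-101,10-01,101-1
  m22: -0110,1-110,1011-
  m23: 101-1,1011-
  m29: 1-101 ←essential
  m30: 1-110,11-10
Essential: 01001, 1-101, 10-01
Petrick residual → -0101, 001-0, 1-110, 101-1
Min cover (7 terms): b'cd'e + a'b'ce' + a'bc'd'e + acd'e + acde' + ab'd'e + ab'ce

7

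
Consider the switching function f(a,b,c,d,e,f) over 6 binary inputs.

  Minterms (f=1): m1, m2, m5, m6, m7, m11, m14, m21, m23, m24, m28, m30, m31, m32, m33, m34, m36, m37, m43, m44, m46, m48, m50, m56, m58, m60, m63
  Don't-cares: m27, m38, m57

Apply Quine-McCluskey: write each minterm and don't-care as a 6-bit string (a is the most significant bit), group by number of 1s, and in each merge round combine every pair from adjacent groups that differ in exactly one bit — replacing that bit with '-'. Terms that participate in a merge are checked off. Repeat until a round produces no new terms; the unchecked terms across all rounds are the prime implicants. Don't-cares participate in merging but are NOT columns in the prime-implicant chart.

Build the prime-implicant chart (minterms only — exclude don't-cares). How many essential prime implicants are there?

7

[col 0] 000001*, 000010*, 000101*, 000110*, 000111*, 001011*, 001110*, 010101*, 010111*, 011000*, 011011*, 011100*, 011110*, 011111*, 100000*, 100001*, 100010*, 100100*, 100101*, 100110*, 101011*, 101100*, 101110*, 110000*, 110010*, 111000*, 111001*, 111010*, 111100*, 111111*
[col 1] -00001*, -00010*, -00101*, -00110*, -01011, -01110*, -11000*, -11100*, -11111, 0-0101*, 0-0111*, 0-1011, 0-1110, 00-110*, 000-01*, 000-10*, 0001-1*, 00011-, 01-111, 0101-1*, 011-00*, 011-11, 0111-0, 01111-, 1-0000*, 1-0010*, 1-1100, 10-100*, 10-110*, 100-00*, 100-01*, 100-10*, 1000-0*, 10000-*, 1001-0*, 10010-*, 1011-0*, 11-000*, 11-010*, 1100-0*, 111-00*, 1110-0*, 11100-
[col 2] -0-110, -00-01, -00-10, -11-00, 0-01-1, 1-00-0, 10-1-0, 100--0, 100-0-, 11-0-0
Prime implicants: -0-110, -00-01, -00-10, -01011, -11-00, -11111, 0-01-1, 0-1011, 0-1110, 00011-, 01-111, 011-11, 0111-0, 01111-, 1-00-0, 1-1100, 10-1-0, 100--0, 100-0-, 11-0-0, 11100-
PI chart (minterm → PIs covering it):
  1 | -00-01  (sole → essential)
  2 | -00-10  (sole → essential)
  5 | -00-01,0-01-1
  6 | -0-110,-00-10,00011-
  7 | 0-01-1,00011-
  11 | -01011,0-1011
  14 | -0-110,0-1110
  21 | 0-01-1  (sole → essential)
  23 | 0-01-1,01-111
  24 | -11-00  (sole → essential)
  28 | -11-00,0111-0
  30 | 0-1110,0111-0,01111-
  31 | -11111,01-111,011-11,01111-
  32 | 1-00-0,100--0,100-0-
  33 | -00-01,100-0-
  34 | -00-10,1-00-0,100--0
  36 | 10-1-0,100--0,100-0-
  37 | -00-01,100-0-
  43 | -01011  (sole → essential)
  44 | 1-1100,10-1-0
  46 | -0-110,10-1-0
  48 | 1-00-0,11-0-0
  50 | 1-00-0,11-0-0
  56 | -11-00,11-0-0,11100-
  58 | 11-0-0  (sole → essential)
  60 | -11-00,1-1100
  63 | -11111  (sole → essential)
Essential prime implicants: -00-01, -00-10, -01011, -11-00, -11111, 0-01-1, 11-0-0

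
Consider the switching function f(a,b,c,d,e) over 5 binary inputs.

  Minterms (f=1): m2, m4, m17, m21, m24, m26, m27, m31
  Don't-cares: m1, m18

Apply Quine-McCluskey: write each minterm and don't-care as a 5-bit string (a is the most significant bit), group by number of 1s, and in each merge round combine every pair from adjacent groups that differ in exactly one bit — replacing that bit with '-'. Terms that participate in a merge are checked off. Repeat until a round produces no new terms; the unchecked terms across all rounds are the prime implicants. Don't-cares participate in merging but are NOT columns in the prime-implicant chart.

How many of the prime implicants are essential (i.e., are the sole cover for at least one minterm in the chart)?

5

Round 0: 00001✓ 00010✓ 00100 10001✓ 10010✓ 10101✓ 11000✓ 11010✓ 11011✓ 11111✓
Round 1: -0001 -0010 1-010 10-01 11-11 110-0 1101-
PIs = {-0001, -0010, 00100, 1-010, 10-01, 11-11, 110-0, 1101-}
Coverage chart:
  m2: -0010 ←essential
  m4: 00100 ←essential
  m17: -0001,10-01
  m21: 10-01 ←essential
  m24: 110-0 ←essential
  m26: 1-010,110-0,1101-
  m27: 11-11,1101-
  m31: 11-11 ←essential
Essential: -0010, 00100, 10-01, 11-11, 110-0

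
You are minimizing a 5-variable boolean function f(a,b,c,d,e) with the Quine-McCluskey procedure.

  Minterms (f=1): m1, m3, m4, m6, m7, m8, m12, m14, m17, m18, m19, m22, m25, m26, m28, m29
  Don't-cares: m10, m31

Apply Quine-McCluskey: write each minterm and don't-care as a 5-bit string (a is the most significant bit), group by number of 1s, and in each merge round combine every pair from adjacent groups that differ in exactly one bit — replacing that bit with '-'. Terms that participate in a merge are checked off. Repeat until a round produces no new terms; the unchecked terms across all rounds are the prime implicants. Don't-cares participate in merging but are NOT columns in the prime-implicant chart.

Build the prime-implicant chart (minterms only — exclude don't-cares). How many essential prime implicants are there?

size-2^0 implicants → 00001(✓)  00011(✓)  00100(✓)  00110(✓)  00111(✓)  01000(✓)  01010(✓)  01100(✓)  01110(✓)  10001(✓)  10010(✓)  10011(✓)  10110(✓)  11001(✓)  11010(✓)  11100(✓)  11101(✓)  11111(✓)
size-2^1 implicants → -0001(✓)  -0011(✓)  -0110  -1010  -1100  0-100(✓)  0-110(✓)  00-11  000-1(✓)  001-0(✓)  0011-  01-00(✓)  01-10(✓)  010-0(✓)  011-0(✓)  1-001  1-010  10-10  100-1(✓)  1001-  11-01  111-1  1110-
size-2^2 implicants → -00-1  0-1-0  01--0
Unchecked terms (primes): -00-1, -0110, -1010, -1100, 0-1-0, 00-11, 0011-, 01--0, 1-001, 1-010, 10-10, 1001-, 11-01, 111-1, 1110-
Minterm coverage:
  m1 ⊆ -00-1 [E]
  m3 ⊆ -00-1,00-11
  m4 ⊆ 0-1-0 [E]
  m6 ⊆ -0110,0-1-0,0011-
  m7 ⊆ 00-11,0011-
  m8 ⊆ 01--0 [E]
  m12 ⊆ -1100,0-1-0,01--0
  m14 ⊆ 0-1-0,01--0
  m17 ⊆ -00-1,1-001
  m18 ⊆ 1-010,10-10,1001-
  m19 ⊆ -00-1,1001-
  m22 ⊆ -0110,10-10
  m25 ⊆ 1-001,11-01
  m26 ⊆ -1010,1-010
  m28 ⊆ -1100,1110-
  m29 ⊆ 11-01,111-1,1110-
E = {-00-1, 0-1-0, 01--0}

3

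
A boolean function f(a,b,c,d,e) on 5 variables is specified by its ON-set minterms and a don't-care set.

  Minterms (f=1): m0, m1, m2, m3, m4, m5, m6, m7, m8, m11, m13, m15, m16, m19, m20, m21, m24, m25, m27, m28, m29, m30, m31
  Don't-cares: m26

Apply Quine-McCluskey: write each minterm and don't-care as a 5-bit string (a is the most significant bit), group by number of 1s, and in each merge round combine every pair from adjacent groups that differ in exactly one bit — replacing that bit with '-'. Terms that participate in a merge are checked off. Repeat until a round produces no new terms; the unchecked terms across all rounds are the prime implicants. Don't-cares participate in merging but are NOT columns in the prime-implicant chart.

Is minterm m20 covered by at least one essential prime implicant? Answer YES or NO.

[col 0] 00000*, 00001*, 00010*, 00011*, 00100*, 00101*, 00110*, 00111*, 01000*, 01011*, 01101*, 01111*, 10000*, 10011*, 10100*, 10101*, 11000*, 11001*, 11010*, 11011*, 11100*, 11101*, 11110*, 11111*
[col 1] -0000*, -0011*, -0100*, -0101*, -1000*, -1011*, -1101*, -1111*, 0-000*, 0-011*, 0-101*, 0-111*, 00-00*, 00-01*, 00-10*, 00-11*, 000-0*, 000-1*, 0000-*, 0001-*, 001-0*, 001-1*, 0010-*, 0011-*, 01-11*, 011-1*, 1-000*, 1-011*, 1-100*, 1-101*, 10-00*, 1010-*, 11-00*, 11-01*, 11-10*, 11-11*, 110-0*, 110-1*, 1100-*, 1101-*, 111-0*, 111-1*, 1110-*, 1111-*
[col 2] --000, --011, --101, -0-00, -010-, -1-11, -11-1, 0--11, 0-1-1, 00--0*, 00--1*, 00-0-*, 00-1-*, 000--*, 001--*, 1--00, 1-10-, 11--0*, 11--1*, 11-0-*, 11-1-*, 110--*, 111--*
[col 3] 00---, 11---
Prime implicants: --000, --011, --101, -0-00, -010-, -1-11, -11-1, 0--11, 0-1-1, 00---, 1--00, 1-10-, 11---
PI chart (minterm → PIs covering it):
  0 | --000,-0-00,00---
  1 | 00---  (sole → essential)
  2 | 00---  (sole → essential)
  3 | --011,0--11,00---
  4 | -0-00,-010-,00---
  5 | --101,-010-,0-1-1,00---
  6 | 00---  (sole → essential)
  7 | 0--11,0-1-1,00---
  8 | --000  (sole → essential)
  11 | --011,-1-11,0--11
  13 | --101,-11-1,0-1-1
  15 | -1-11,-11-1,0--11,0-1-1
  16 | --000,-0-00,1--00
  19 | --011  (sole → essential)
  20 | -0-00,-010-,1--00,1-10-
  21 | --101,-010-,1-10-
  24 | --000,1--00,11---
  25 | 11---  (sole → essential)
  27 | --011,-1-11,11---
  28 | 1--00,1-10-,11---
  29 | --101,-11-1,1-10-,11---
  30 | 11---  (sole → essential)
  31 | -1-11,-11-1,11---
Essential prime implicants: --000, --011, 00---, 11---

NO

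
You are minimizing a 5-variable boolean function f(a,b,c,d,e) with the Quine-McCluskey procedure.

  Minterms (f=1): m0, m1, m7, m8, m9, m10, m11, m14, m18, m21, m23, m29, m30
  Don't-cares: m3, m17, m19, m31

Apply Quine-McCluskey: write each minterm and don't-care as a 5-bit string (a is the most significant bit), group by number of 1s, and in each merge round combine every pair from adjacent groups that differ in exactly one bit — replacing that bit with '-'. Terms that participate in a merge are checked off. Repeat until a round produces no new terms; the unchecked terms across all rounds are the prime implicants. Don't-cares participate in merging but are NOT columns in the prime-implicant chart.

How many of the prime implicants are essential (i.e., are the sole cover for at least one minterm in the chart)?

4

size-2^0 implicants → 00000(✓)  00001(✓)  00011(✓)  00111(✓)  01000(✓)  01001(✓)  01010(✓)  01011(✓)  01110(✓)  10001(✓)  10010(✓)  10011(✓)  10101(✓)  10111(✓)  11101(✓)  11110(✓)  11111(✓)
size-2^1 implicants → -0001(✓)  -0011(✓)  -0111(✓)  -1110  0-000(✓)  0-001(✓)  0-011(✓)  00-11(✓)  000-1(✓)  0000-(✓)  01-10  010-0(✓)  010-1(✓)  0100-(✓)  0101-(✓)  1-101(✓)  1-111(✓)  10-01(✓)  10-11(✓)  100-1(✓)  1001-  101-1(✓)  111-1(✓)  1111-
size-2^2 implicants → -0-11  -00-1  0-0-1  0-00-  010--  1-1-1  10--1
Unchecked terms (primes): -0-11, -00-1, -1110, 0-0-1, 0-00-, 01-10, 010--, 1-1-1, 10--1, 1001-, 1111-
Minterm coverage:
  m0 ⊆ 0-00- [E]
  m1 ⊆ -00-1,0-0-1,0-00-
  m7 ⊆ -0-11 [E]
  m8 ⊆ 0-00-,010--
  m9 ⊆ 0-0-1,0-00-,010--
  m10 ⊆ 01-10,010--
  m11 ⊆ 0-0-1,010--
  m14 ⊆ -1110,01-10
  m18 ⊆ 1001- [E]
  m21 ⊆ 1-1-1,10--1
  m23 ⊆ -0-11,1-1-1,10--1
  m29 ⊆ 1-1-1 [E]
  m30 ⊆ -1110,1111-
E = {-0-11, 0-00-, 1-1-1, 1001-}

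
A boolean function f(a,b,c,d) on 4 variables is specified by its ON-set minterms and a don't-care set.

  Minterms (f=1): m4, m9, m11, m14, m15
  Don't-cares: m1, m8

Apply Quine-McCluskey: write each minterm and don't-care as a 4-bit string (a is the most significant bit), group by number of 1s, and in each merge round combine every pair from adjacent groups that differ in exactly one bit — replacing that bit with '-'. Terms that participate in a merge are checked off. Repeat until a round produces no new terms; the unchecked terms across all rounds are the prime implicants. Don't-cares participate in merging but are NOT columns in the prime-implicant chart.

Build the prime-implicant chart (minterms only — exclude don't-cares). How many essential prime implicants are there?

2

Round 0: 0001✓ 0100 1000✓ 1001✓ 1011✓ 1110✓ 1111✓
Round 1: -001 1-11 10-1 100- 111-
PIs = {-001, 0100, 1-11, 10-1, 100-, 111-}
Coverage chart:
  m4: 0100 ←essential
  m9: -001,10-1,100-
  m11: 1-11,10-1
  m14: 111- ←essential
  m15: 1-11,111-
Essential: 0100, 111-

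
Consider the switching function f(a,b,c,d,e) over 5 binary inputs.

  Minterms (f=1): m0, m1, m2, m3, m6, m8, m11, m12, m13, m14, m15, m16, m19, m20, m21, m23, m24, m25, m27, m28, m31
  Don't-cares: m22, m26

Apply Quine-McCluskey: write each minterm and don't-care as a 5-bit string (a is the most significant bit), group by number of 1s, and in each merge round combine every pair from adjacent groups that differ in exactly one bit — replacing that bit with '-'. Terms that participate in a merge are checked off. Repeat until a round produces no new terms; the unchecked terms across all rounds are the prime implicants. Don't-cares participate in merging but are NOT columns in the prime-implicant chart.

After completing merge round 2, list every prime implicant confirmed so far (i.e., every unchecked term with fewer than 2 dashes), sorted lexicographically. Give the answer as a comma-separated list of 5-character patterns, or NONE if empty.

-0110, 0-110, 00-10

[col 0] 00000*, 00001*, 00010*, 00011*, 00110*, 01000*, 01011*, 01100*, 01101*, 01110*, 01111*, 10000*, 10011*, 10100*, 10101*, 10110*, 10111*, 11000*, 11001*, 11010*, 11011*, 11100*, 11111*
[col 1] -0000*, -0011*, -0110, -1000*, -1011*, -1100*, -1111*, 0-000*, 0-011*, 0-110, 00-10, 000-0*, 000-1*, 0000-*, 0001-*, 01-00*, 01-11*, 011-0*, 011-1*, 0110-*, 0111-*, 1-000*, 1-011*, 1-100*, 1-111*, 10-00*, 10-11*, 101-0*, 101-1*, 1010-*, 1011-*, 11-00*, 11-11*, 110-0*, 110-1*, 1100-*, 1101-*
[col 2] --000, --011, -1-00, -1-11, 000--, 011--, 1--00, 1--11, 101--, 110--
Prime implicants: --000, --011, -0110, -1-00, -1-11, 0-110, 00-10, 000--, 011--, 1--00, 1--11, 101--, 110--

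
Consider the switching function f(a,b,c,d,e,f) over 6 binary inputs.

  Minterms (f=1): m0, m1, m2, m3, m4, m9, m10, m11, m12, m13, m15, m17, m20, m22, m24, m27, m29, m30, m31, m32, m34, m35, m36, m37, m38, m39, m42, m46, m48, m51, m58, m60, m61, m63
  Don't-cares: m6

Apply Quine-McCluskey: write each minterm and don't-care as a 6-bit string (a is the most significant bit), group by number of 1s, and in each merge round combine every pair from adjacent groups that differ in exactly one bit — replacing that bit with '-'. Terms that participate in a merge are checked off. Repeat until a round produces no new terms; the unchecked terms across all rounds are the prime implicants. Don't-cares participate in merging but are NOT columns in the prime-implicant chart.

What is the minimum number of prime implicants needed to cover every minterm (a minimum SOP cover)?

16

Round 0: 000000✓ 000001✓ 000010✓ 000011✓ 000100✓ 000110✓ 001001✓ 001010✓ 001011✓ 001100✓ 001101✓ 001111✓ 010001✓ 010100✓ 010110✓ 011000 011011✓ 011101✓ 011110✓ 011111✓ 100000✓ 100010✓ 100011✓ 100100✓ 100101✓ 100110✓ 100111✓ 101010✓ 101110✓ 110000✓ 110011✓ 111010✓ 111100✓ 111101✓ 111111✓
Round 1: -00000✓ -00010✓ -00011✓ -00100✓ -00110✓ -01010✓ -11101✓ -11111✓ 0-0001 0-0100✓ 0-0110✓ 0-1011✓ 0-1101✓ 0-1111✓ 00-001✓ 00-010✓ 00-011✓ 00-100 000-00✓ 000-10✓ 0000-0✓ 0000-1✓ 00000-✓ 00001-✓ 0001-0✓ 001-01✓ 001-11✓ 0010-1✓ 00101-✓ 0011-1✓ 00110- 01-110 0101-0✓ 011-11✓ 0111-1✓ 01111- 1-0000 1-0011 1-1010 10-010✓ 10-110✓ 100-00✓ 100-10✓ 100-11✓ 1000-0✓ 10001-✓ 1001-0✓ 1001-1✓ 10010-✓ 10011-✓ 101-10✓ 1111-1✓ 11110-
Round 2: -0-010 -00-00✓ -00-10✓ -000-0✓ -0001- -001-0✓ -111-1 0-01-0 0-1-11 0-11-1 00-0-1 00-01- 000--0✓ 0000-- 001--1 10--10 100--0✓ 100-1- 1001--
Round 3: -00--0
PIs = {-0-010, -00--0, -0001-, -111-1, 0-0001, 0-01-0, 0-1-11, 0-11-1, 00-0-1, 00-01-, 00-100, 0000--, 001--1, 00110-, 01-110, 011000, 01111-, 1-0000, 1-0011, 1-1010, 10--10, 100-1-, 1001--, 11110-}
Coverage chart:
  m0: -00--0,0000--
  m1: 0-0001,00-0-1,0000--
  m2: -0-010,-00--0,-0001-,00-01-,0000--
  m3: -0001-,00-0-1,00-01-,0000--
  m4: -00--0,0-01-0,00-100
  m9: 00-0-1,001--1
  m10: -0-010,00-01-
  m11: 0-1-11,00-0-1,00-01-,001--1
  m12: 00-100,00110-
  m13: 0-11-1,001--1,00110-
  m15: 0-1-11,0-11-1,001--1
  m17: 0-0001 ←essential
  m20: 0-01-0 ←essential
  m22: 0-01-0,01-110
  m24: 011000 ←essential
  m27: 0-1-11 ←essential
  m29: -111-1,0-11-1
  m30: 01-110,01111-
  m31: -111-1,0-1-11,0-11-1,01111-
  m32: -00--0,1-0000
  m34: -0-010,-00--0,-0001-,10--10,100-1-
  m35: -0001-,1-0011,100-1-
  m36: -00--0,1001--
  m37: 1001-- ←essential
  m38: -00--0,10--10,100-1-,1001--
  m39: 100-1-,1001--
  m42: -0-010,1-1010,10--10
  m46: 10--10 ←essential
  m48: 1-0000 ←essential
  m51: 1-0011 ←essential
  m58: 1-1010 ←essential
  m60: 11110- ←essential
  m61: -111-1,11110-
  m63: -111-1 ←essential
Essential: -111-1, 0-0001, 0-01-0, 0-1-11, 011000, 1-0000, 1-0011, 1-1010, 10--10, 1001--, 11110-
Petrick residual → -0-010, -00--0, 00-0-1, 00110-, 01-110
Min cover (16 terms): b'd'ef' + b'c'f' + bcdf + a'c'd'e'f + a'c'df' + a'cef + a'b'd'f + a'b'cde' + a'bdef' + a'bcd'e'f' + ac'd'e'f' + ac'd'ef + acd'ef' + ab'ef' + ab'c'd + abcde'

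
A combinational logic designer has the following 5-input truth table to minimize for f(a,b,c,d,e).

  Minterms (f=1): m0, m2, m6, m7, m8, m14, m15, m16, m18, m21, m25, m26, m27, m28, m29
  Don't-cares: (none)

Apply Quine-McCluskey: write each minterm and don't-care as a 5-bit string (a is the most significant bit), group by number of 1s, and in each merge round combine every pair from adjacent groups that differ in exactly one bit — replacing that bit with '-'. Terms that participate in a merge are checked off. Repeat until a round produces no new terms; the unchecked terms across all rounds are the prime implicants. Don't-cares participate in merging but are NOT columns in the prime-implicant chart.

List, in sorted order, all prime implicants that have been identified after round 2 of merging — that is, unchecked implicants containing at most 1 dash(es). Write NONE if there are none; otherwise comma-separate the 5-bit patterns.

0-000, 00-10, 1-010, 1-101, 11-01, 110-1, 1101-, 1110-

[col 0] 00000*, 00010*, 00110*, 00111*, 01000*, 01110*, 01111*, 10000*, 10010*, 10101*, 11001*, 11010*, 11011*, 11100*, 11101*
[col 1] -0000*, -0010*, 0-000, 0-110*, 0-111*, 00-10, 000-0*, 0011-*, 0111-*, 1-010, 1-101, 100-0*, 11-01, 110-1, 1101-, 1110-
[col 2] -00-0, 0-11-
Prime implicants: -00-0, 0-000, 0-11-, 00-10, 1-010, 1-101, 11-01, 110-1, 1101-, 1110-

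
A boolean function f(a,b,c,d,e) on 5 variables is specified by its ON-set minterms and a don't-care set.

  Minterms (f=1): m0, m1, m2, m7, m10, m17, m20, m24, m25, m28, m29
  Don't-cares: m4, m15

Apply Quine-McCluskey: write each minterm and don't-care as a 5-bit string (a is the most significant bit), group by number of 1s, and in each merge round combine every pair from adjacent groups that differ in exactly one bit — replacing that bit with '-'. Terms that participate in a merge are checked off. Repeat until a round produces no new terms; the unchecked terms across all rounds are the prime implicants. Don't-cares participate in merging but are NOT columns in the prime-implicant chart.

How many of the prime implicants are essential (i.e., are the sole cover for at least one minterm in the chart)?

size-2^0 implicants → 00000(✓)  00001(✓)  00010(✓)  00100(✓)  00111(✓)  01010(✓)  01111(✓)  10001(✓)  10100(✓)  11000(✓)  11001(✓)  11100(✓)  11101(✓)
size-2^1 implicants → -0001  -0100  0-010  0-111  00-00  000-0  0000-  1-001  1-100  11-00(✓)  11-01(✓)  1100-(✓)  1110-(✓)
size-2^2 implicants → 11-0-
Unchecked terms (primes): -0001, -0100, 0-010, 0-111, 00-00, 000-0, 0000-, 1-001, 1-100, 11-0-
Minterm coverage:
  m0 ⊆ 00-00,000-0,0000-
  m1 ⊆ -0001,0000-
  m2 ⊆ 0-010,000-0
  m7 ⊆ 0-111 [E]
  m10 ⊆ 0-010 [E]
  m17 ⊆ -0001,1-001
  m20 ⊆ -0100,1-100
  m24 ⊆ 11-0- [E]
  m25 ⊆ 1-001,11-0-
  m28 ⊆ 1-100,11-0-
  m29 ⊆ 11-0- [E]
E = {0-010, 0-111, 11-0-}

3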